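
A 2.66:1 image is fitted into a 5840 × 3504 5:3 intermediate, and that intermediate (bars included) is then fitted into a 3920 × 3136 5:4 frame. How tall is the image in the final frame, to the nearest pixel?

Inside the 5840×3504 canvas the image is width-limited at 5840.00 × 2195.49.
Second fit — the 5:3 canvas into 3920×3136 spans the width: 3920.00 × 2352.00 (×0.6712 from 5840×3504).
Applying the same ×0.6712: 2195.49 → 1473.68.

1474 px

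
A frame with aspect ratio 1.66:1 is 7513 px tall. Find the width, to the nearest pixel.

12472 px

At 1.66:1, 7513 × 1.660 ≈ 12471.58.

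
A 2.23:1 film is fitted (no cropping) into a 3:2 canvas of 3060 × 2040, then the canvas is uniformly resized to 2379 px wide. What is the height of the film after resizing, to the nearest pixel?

In the 3060×2040 frame the film fills the width: height = 3060 / 2.230 ≈ 1372.20 px.
The frame scales by 2379/3060 = 0.7775; 1372.20 × 0.7775 ≈ 1066.82 px.

1067 px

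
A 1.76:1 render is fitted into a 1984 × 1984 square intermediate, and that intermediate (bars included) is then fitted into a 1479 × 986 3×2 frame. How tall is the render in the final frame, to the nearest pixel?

Inside the 1984×1984 canvas the render is width-limited at 1984.00 × 1127.27.
The square canvas is height-limited in 1479×986, giving 986.00 × 986.00; scale factor 0.4970.
Applying the same ×0.4970: 1127.27 → 560.23.

560 px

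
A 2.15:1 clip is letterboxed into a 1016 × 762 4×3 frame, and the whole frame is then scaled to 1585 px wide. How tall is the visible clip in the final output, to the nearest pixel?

Fitted into 1016×762, the clip spans the width; its height is 1016 / 2.150 ≈ 472.56 px.
The frame scales by 1585/1016 = 1.5600; 472.56 × 1.5600 ≈ 737.21 px.

737 px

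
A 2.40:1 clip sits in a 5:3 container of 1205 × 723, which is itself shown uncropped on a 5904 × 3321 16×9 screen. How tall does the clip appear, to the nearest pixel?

First fit — 2.40:1 into 1205×723 spans the width: 1205.00 × 502.08.
5:3 in 5904×3321: fills the height, so the intermediate becomes 5535.00 × 3321.00 — a scale of ×4.5934.
Applying the same ×4.5934: 502.08 → 2306.25.

2306 px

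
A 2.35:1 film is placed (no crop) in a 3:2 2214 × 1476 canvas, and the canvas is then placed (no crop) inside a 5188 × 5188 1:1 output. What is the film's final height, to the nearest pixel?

Inside the 2214×1476 canvas the film is width-limited at 2214.00 × 942.13.
The 3:2 canvas is width-limited in 5188×5188, giving 5188.00 × 3458.67; scale factor 2.3433.
So the film's height is 942.13 × 2.3433 ≈ 2207.66.

2208 px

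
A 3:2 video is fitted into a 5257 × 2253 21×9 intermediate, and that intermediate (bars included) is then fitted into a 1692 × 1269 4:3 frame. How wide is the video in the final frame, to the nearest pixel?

First fit — 3:2 into 5257×2253 spans the height: 3379.50 × 2253.00.
21×9 in 1692×1269: fills the width, so the intermediate becomes 1692.00 × 725.14 — a scale of ×0.3219.
Applying the same ×0.3219: 3379.50 → 1087.71.

1088 px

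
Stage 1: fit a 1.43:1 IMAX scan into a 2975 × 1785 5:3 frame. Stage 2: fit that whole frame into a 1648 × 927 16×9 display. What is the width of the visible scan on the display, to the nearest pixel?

1326 px

First fit — 1.43:1 IMAX into 2975×1785 spans the height: 2552.55 × 1785.00.
The 5:3 canvas is height-limited in 1648×927, giving 1545.00 × 927.00; scale factor 0.5193.
Applying the same ×0.5193: 2552.55 → 1325.61.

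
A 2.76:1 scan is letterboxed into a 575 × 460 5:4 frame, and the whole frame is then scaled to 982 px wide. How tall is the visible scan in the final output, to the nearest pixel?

At 575×460 the scan is width-limited, so height = 575 / 2.760 ≈ 208.33 px.
Scaling 575 → 982 is ×1.7078, so the height becomes 208.33 × 1.7078 ≈ 355.80 px.

356 px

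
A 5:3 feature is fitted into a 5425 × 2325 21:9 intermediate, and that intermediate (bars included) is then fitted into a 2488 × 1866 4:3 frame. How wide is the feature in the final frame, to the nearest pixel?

5:3 in 5425×2325: fills the height, so the feature is 3875.00 × 2325.00.
The 21:9 canvas is width-limited in 2488×1866, giving 2488.00 × 1066.29; scale factor 0.4586.
Applying the same ×0.4586: 3875.00 → 1777.14.

1777 px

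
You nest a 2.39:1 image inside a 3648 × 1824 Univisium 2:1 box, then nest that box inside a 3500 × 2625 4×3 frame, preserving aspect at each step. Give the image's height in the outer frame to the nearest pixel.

Inside the 3648×1824 canvas the image is width-limited at 3648.00 × 1526.36.
Second fit — the Univisium 2:1 canvas into 3500×2625 spans the width: 3500.00 × 1750.00 (×0.9594 from 3648×1824).
Applying the same ×0.9594: 1526.36 → 1464.44.

1464 px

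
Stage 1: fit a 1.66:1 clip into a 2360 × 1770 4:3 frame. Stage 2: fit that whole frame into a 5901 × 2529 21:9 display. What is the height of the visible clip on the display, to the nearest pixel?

2031 px

Inside the 2360×1770 canvas the clip is width-limited at 2360.00 × 1421.69.
The 4:3 canvas is height-limited in 5901×2529, giving 3372.00 × 2529.00; scale factor 1.4288.
Applying the same ×1.4288: 1421.69 → 2031.33.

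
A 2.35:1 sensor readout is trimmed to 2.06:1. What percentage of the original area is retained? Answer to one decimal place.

87.7%

Going from 2.35:1 to 2.06:1 means cutting width while keeping height.
Fraction kept = (2.060)/(2.350) ≈ 87.66%.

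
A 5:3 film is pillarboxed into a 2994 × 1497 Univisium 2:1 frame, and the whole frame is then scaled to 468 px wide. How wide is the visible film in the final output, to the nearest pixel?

390 px

In the 2994×1497 frame the film fills the height: width = 1497 × 5/3 ≈ 2495.00 px.
Scaling 2994 → 468 is ×0.1563, so the width becomes 2495.00 × 0.1563 ≈ 390.00 px.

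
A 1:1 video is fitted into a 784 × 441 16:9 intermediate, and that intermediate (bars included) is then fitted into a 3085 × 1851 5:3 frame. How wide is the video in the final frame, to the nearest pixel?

Inside the 784×441 canvas the video is height-limited at 441.00 × 441.00.
The 16:9 canvas is width-limited in 3085×1851, giving 3085.00 × 1735.31; scale factor 3.9349.
So the video's width is 441.00 × 3.9349 ≈ 1735.31.

1735 px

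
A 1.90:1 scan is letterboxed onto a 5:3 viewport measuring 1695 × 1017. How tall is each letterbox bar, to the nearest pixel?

62 px

1.90:1 is wider than 5:3, so it spans the full width.
That makes the image 892.11 px tall (1695 / 1.900).
Leftover height: 1017 − 892.11 = 124.89 px → 62.45 each side.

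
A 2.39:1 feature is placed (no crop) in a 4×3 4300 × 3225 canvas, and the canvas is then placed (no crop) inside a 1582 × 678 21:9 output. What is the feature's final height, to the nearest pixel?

Inside the 4300×3225 canvas the feature is width-limited at 4300.00 × 1799.16.
Second fit — the 4×3 canvas into 1582×678 spans the height: 904.00 × 678.00 (×0.2102 from 4300×3225).
The feature scales with it: height 1799.16 × 0.2102 ≈ 378.24.

378 px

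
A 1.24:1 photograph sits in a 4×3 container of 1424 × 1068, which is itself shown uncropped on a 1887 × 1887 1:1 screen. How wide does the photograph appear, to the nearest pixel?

First fit — 1.24:1 into 1424×1068 spans the height: 1324.32 × 1068.00.
Second fit — the 4×3 canvas into 1887×1887 spans the width: 1887.00 × 1415.25 (×1.3251 from 1424×1068).
The photograph scales with it: width 1324.32 × 1.3251 ≈ 1754.91.

1755 px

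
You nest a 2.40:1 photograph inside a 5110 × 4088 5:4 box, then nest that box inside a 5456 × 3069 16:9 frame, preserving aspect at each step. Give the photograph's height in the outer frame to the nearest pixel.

1598 px

Inside the 5110×4088 canvas the photograph is width-limited at 5110.00 × 2129.17.
Second fit — the 5:4 canvas into 5456×3069 spans the height: 3836.25 × 3069.00 (×0.7507 from 5110×4088).
Applying the same ×0.7507: 2129.17 → 1598.44.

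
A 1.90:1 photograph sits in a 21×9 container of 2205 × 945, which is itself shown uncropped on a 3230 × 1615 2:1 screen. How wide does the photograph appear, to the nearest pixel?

2630 px

First fit — 1.90:1 into 2205×945 spans the height: 1795.50 × 945.00.
21×9 in 3230×1615: fills the width, so the intermediate becomes 3230.00 × 1384.29 — a scale of ×1.4649.
Applying the same ×1.4649: 1795.50 → 2630.14.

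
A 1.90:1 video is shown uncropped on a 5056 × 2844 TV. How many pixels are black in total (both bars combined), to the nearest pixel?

Since 1.900 > 1.778, the video is width-limited.
Content height = 5056 / 1.900 ≈ 2661.0526 px.
Black = 2844 − 2661.0526 = 182.9474 px.
Bar area = 182.9474 × 5056 ≈ 924982 px.

924982 pixels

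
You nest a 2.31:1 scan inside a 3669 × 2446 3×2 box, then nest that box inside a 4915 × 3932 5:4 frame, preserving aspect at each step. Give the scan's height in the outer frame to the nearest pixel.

2.31:1 in 3669×2446: fills the width, so the scan is 3669.00 × 1588.31.
The 3×2 canvas is width-limited in 4915×3932, giving 4915.00 × 3276.67; scale factor 1.3396.
The scan scales with it: height 1588.31 × 1.3396 ≈ 2127.71.

2128 px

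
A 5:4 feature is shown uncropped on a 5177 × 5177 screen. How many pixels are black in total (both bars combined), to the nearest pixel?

5360266 pixels

5:4 (1.250) > square (1.000), so the feature fills the width.
That makes the image 4141.6000 px tall (5177 × 4/5).
Black = 5177 − 4141.6000 = 1035.4000 px.
That's 1035.4000 × 5177 ≈ 5360266 black pixels.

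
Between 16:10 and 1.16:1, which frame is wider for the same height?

16:10

16:10 = 1.6 and 1.16; 1.6 > 1.16.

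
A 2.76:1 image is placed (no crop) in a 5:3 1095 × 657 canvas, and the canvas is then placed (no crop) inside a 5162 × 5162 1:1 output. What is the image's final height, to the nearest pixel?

Inside the 1095×657 canvas the image is width-limited at 1095.00 × 396.74.
5:3 in 5162×5162: fills the width, so the intermediate becomes 5162.00 × 3097.20 — a scale of ×4.7142.
Applying the same ×4.7142: 396.74 → 1870.29.

1870 px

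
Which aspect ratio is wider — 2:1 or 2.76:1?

2 and 2.76; 2.76 > 2.

2.76:1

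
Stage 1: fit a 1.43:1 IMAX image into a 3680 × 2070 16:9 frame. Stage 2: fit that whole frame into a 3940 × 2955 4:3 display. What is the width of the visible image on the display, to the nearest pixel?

First fit — 1.43:1 IMAX into 3680×2070 spans the height: 2960.10 × 2070.00.
16:9 in 3940×2955: fills the width, so the intermediate becomes 3940.00 × 2216.25 — a scale of ×1.0707.
So the image's width is 2960.10 × 1.0707 ≈ 3169.24.

3169 px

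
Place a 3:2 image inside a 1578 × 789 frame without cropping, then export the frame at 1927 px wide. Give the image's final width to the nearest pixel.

In the 1578×789 frame the image fills the height: width = 789 × 3/2 ≈ 1183.50 px.
The frame scales by 1927/1578 = 1.2212; 1183.50 × 1.2212 ≈ 1445.25 px.

1445 px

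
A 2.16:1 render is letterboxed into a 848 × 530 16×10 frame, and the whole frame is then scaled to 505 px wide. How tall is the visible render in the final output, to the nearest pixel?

In the 848×530 frame the render fills the width: height = 848 / 2.160 ≈ 392.59 px.
Resizing to 505 px wide multiplies everything by 0.5955: 392.59 → 233.80 px.

234 px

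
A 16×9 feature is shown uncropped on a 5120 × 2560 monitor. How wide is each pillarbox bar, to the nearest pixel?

284 px

16×9 (1.778) < Univisium 2:1 (2.000), so the feature fills the height.
Content width = 2560 × 16/9 ≈ 4551.11 px.
Black = 5120 − 4551.11 = 568.89 px, or 284.44 per bar.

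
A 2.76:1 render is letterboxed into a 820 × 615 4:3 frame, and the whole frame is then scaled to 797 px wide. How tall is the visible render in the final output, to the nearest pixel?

289 px

Fitted into 820×615, the render spans the width; its height is 820 / 2.760 ≈ 297.10 px.
Scaling 820 → 797 is ×0.9720, so the height becomes 297.10 × 0.9720 ≈ 288.77 px.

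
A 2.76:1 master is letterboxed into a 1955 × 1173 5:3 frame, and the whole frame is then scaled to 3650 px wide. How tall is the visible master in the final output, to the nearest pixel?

At 1955×1173 the master is width-limited, so height = 1955 / 2.760 ≈ 708.33 px.
The frame scales by 3650/1955 = 1.8670; 708.33 × 1.8670 ≈ 1322.46 px.

1322 px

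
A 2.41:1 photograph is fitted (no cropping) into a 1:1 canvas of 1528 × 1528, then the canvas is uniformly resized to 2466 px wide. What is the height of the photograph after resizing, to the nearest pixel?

1023 px

At 1528×1528 the photograph is width-limited, so height = 1528 / 2.410 ≈ 634.02 px.
Scaling 1528 → 2466 is ×1.6139, so the height becomes 634.02 × 1.6139 ≈ 1023.24 px.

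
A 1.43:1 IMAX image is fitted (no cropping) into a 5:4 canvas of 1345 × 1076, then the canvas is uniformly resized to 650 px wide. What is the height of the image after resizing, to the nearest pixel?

455 px

At 1345×1076 the image is width-limited, so height = 1345 / 1.430 ≈ 940.56 px.
Resizing to 650 px wide multiplies everything by 0.4833: 940.56 → 454.55 px.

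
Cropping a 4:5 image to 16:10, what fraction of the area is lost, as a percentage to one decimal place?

16:10 is wider than 4:5, so the crop keeps the full width and trims the height.
Area ratio = (0.800)/(1.600) = 50.00%; the remaining 50.00% is cropped out.

50.0%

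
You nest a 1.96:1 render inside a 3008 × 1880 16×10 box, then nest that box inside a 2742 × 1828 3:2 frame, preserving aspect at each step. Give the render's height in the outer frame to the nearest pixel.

1399 px

First fit — 1.96:1 into 3008×1880 spans the width: 3008.00 × 1534.69.
The 16×10 canvas is width-limited in 2742×1828, giving 2742.00 × 1713.75; scale factor 0.9116.
So the render's height is 1534.69 × 0.9116 ≈ 1398.98.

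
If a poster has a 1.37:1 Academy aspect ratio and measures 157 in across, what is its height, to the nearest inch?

At 1.37:1 Academy, 157 / 1.370 ≈ 114.60.

115 in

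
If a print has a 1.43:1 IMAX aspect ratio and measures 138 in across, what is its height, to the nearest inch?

Height = 138 / 1.430 = 96.50.

97 in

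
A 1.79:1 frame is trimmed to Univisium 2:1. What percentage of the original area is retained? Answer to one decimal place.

The width stays; only height is cut (since Univisium 2:1 is wider than 1.79:1).
Area ratio = (1.790)/(2.000) = 89.50% retained.

89.5%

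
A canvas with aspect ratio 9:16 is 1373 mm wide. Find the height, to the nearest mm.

At 9:16, 1373 × 16/9 ≈ 2440.89.

2441 mm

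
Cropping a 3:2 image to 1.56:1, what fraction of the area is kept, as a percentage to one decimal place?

Going from 3:2 to 1.56:1 means cutting height while keeping width.
Fraction kept = (1.500)/(1.560) ≈ 96.15%.

96.2%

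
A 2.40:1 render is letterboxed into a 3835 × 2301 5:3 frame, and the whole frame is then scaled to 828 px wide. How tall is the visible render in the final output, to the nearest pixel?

In the 3835×2301 frame the render fills the width: height = 3835 / 2.400 ≈ 1597.92 px.
Resizing to 828 px wide multiplies everything by 0.2159: 1597.92 → 345.00 px.

345 px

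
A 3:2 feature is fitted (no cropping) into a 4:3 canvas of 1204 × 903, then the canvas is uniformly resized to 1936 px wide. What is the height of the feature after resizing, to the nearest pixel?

In the 1204×903 frame the feature fills the width: height = 1204 × 2/3 ≈ 802.67 px.
Scaling 1204 → 1936 is ×1.6080, so the height becomes 802.67 × 1.6080 ≈ 1290.67 px.

1291 px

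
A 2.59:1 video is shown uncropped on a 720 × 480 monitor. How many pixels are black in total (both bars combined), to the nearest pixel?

2.59:1 (2.590) > 3×2 (1.500), so the video fills the width.
The video is 720 / 2.590 ≈ 277.9923 px tall.
Leftover height: 480 − 277.9923 = 202.0077 px.
That's 202.0077 × 720 ≈ 145446 black pixels.

145446 pixels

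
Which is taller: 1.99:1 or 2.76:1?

1.99 and 2.76; 2.76 > 1.99. The smaller width-to-height ratio is the taller frame.

1.99:1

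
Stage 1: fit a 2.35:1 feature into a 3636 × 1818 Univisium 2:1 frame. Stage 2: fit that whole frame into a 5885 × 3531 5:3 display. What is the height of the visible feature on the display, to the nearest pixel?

2504 px

2.35:1 in 3636×1818: fills the width, so the feature is 3636.00 × 1547.23.
The Univisium 2:1 canvas is width-limited in 5885×3531, giving 5885.00 × 2942.50; scale factor 1.6185.
The feature scales with it: height 1547.23 × 1.6185 ≈ 2504.26.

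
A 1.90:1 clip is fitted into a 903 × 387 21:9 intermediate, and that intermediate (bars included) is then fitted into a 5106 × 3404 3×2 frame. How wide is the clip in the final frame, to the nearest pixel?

4158 px

Inside the 903×387 canvas the clip is height-limited at 735.30 × 387.00.
Second fit — the 21:9 canvas into 5106×3404 spans the width: 5106.00 × 2188.29 (×5.6545 from 903×387).
So the clip's width is 735.30 × 5.6545 ≈ 4157.74.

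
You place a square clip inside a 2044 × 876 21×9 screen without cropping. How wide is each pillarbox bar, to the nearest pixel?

Since 1.000 < 2.333, the clip is height-limited.
That makes the image 876.00 px wide (876 × 1/1).
2044 − 876.00 = 1168.00 px of bars (584.00 each).

584 px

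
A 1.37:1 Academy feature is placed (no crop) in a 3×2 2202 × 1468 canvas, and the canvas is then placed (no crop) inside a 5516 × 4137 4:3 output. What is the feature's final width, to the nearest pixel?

5038 px

Inside the 2202×1468 canvas the feature is height-limited at 2011.16 × 1468.00.
The 3×2 canvas is width-limited in 5516×4137, giving 5516.00 × 3677.33; scale factor 2.5050.
Applying the same ×2.5050: 2011.16 → 5037.95.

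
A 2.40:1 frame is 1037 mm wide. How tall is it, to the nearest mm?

At 2.40:1, 1037 / 2.400 ≈ 432.08.

432 mm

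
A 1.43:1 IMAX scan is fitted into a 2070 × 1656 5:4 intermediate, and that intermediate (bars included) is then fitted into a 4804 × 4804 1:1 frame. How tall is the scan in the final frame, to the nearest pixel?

1.43:1 IMAX in 2070×1656: fills the width, so the scan is 2070.00 × 1447.55.
Second fit — the 5:4 canvas into 4804×4804 spans the width: 4804.00 × 3843.20 (×2.3208 from 2070×1656).
The scan scales with it: height 1447.55 × 2.3208 ≈ 3359.44.

3359 px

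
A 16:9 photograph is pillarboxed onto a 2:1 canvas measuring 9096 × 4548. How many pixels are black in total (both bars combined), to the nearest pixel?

4596512 pixels

16:9 (1.778) < 2:1 (2.000), so the photograph fills the height.
The photograph is 4548 × 16/9 ≈ 8085.3333 px wide.
9096 − 8085.3333 = 1010.6667 px of bars.
That's 1010.6667 × 4548 ≈ 4596512 black pixels.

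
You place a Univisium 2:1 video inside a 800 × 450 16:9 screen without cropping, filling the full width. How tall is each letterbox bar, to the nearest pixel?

Content height = 800 × 1/2 ≈ 400.00 px.
450 − 400.00 = 50.00 px of bars (25.00 each).

25 px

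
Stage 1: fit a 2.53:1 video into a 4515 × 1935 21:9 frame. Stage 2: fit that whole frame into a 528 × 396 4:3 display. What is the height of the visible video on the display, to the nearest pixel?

Inside the 4515×1935 canvas the video is width-limited at 4515.00 × 1784.58.
The 21:9 canvas is width-limited in 528×396, giving 528.00 × 226.29; scale factor 0.1169.
Applying the same ×0.1169: 1784.58 → 208.70.

209 px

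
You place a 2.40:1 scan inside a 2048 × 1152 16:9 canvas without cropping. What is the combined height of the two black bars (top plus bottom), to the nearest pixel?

2.40:1 (2.400) > 16:9 (1.778), so the scan fills the width.
That makes the image 853.33 px tall (2048 / 2.400).
1152 − 853.33 = 298.67 px of bars.

299 px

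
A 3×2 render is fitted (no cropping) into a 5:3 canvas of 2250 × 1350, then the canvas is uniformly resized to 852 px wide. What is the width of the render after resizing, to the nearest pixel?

In the 2250×1350 frame the render fills the height: width = 1350 × 3/2 ≈ 2025.00 px.
Scaling 2250 → 852 is ×0.3787, so the width becomes 2025.00 × 0.3787 ≈ 766.80 px.

767 px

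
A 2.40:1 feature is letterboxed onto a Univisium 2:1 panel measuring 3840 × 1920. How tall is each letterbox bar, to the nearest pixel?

160 px

2.40:1 is wider than Univisium 2:1, so it spans the full width.
That makes the image 1600.00 px tall (3840 / 2.400).
Leftover height: 1920 − 1600.00 = 320.00 px → 160.00 each side.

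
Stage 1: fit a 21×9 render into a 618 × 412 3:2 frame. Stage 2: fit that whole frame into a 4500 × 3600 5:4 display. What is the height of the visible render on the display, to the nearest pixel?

1929 px

Inside the 618×412 canvas the render is width-limited at 618.00 × 264.86.
3:2 in 4500×3600: fills the width, so the intermediate becomes 4500.00 × 3000.00 — a scale of ×7.2816.
Applying the same ×7.2816: 264.86 → 1928.57.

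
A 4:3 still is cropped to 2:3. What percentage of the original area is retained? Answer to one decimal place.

50.0%

Going from 4:3 to 2:3 means cutting width while keeping height.
(0.667)/(1.333) ≈ 0.500 of the area survives.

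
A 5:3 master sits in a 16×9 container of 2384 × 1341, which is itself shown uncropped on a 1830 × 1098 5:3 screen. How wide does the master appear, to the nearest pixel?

First fit — 5:3 into 2384×1341 spans the height: 2235.00 × 1341.00.
The 16×9 canvas is width-limited in 1830×1098, giving 1830.00 × 1029.38; scale factor 0.7676.
The master scales with it: width 2235.00 × 0.7676 ≈ 1715.62.

1716 px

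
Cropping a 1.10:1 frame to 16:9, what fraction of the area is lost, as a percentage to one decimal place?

38.1%

The width stays; only height is cut (since 16:9 is wider than 1.10:1).
(1.100)/(1.778) ≈ 0.619 of the area survives, leaving 38.12% discarded.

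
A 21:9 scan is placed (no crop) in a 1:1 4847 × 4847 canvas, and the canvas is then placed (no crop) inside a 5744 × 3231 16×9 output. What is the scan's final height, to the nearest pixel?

1385 px

21:9 in 4847×4847: fills the width, so the scan is 4847.00 × 2077.29.
The 1:1 canvas is height-limited in 5744×3231, giving 3231.00 × 3231.00; scale factor 0.6666.
So the scan's height is 2077.29 × 0.6666 ≈ 1384.71.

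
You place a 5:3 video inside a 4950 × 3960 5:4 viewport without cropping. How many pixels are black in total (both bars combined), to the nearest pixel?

5:3 is wider than 5:4, so it spans the full width.
That makes the image 2970.0000 px tall (4950 × 3/5).
Black = 3960 − 2970.0000 = 990.0000 px.
Bar area = 990.0000 × 4950 ≈ 4900500 px.

4900500 pixels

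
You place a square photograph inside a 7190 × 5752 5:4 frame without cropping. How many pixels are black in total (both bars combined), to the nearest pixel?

8271376 pixels

square (1.000) < 5:4 (1.250), so the photograph fills the height.
The photograph is 5752 × 1/1 ≈ 5752.0000 px wide.
7190 − 5752.0000 = 1438.0000 px of bars.
That's 1438.0000 × 5752 ≈ 8271376 black pixels.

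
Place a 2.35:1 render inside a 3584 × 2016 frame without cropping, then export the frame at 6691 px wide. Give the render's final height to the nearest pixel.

At 3584×2016 the render is width-limited, so height = 3584 / 2.350 ≈ 1525.11 px.
The frame scales by 6691/3584 = 1.8669; 1525.11 × 1.8669 ≈ 2847.23 px.

2847 px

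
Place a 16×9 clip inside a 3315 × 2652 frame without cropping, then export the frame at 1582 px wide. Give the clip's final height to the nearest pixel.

Fitted into 3315×2652, the clip spans the width; its height is 3315 × 9/16 ≈ 1864.69 px.
The frame scales by 1582/3315 = 0.4772; 1864.69 × 0.4772 ≈ 889.88 px.

890 px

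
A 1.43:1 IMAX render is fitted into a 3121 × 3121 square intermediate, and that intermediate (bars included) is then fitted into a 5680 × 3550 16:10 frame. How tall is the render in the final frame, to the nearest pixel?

1.43:1 IMAX in 3121×3121: fills the width, so the render is 3121.00 × 2182.52.
square in 5680×3550: fills the height, so the intermediate becomes 3550.00 × 3550.00 — a scale of ×1.1375.
Applying the same ×1.1375: 2182.52 → 2482.52.

2483 px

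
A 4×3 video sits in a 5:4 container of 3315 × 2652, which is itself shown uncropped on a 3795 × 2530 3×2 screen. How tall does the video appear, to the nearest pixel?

Inside the 3315×2652 canvas the video is width-limited at 3315.00 × 2486.25.
The 5:4 canvas is height-limited in 3795×2530, giving 3162.50 × 2530.00; scale factor 0.9540.
The video scales with it: height 2486.25 × 0.9540 ≈ 2371.88.

2372 px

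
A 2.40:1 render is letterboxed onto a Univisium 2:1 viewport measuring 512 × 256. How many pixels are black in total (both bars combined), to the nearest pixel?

Since 2.400 > 2.000, the render is width-limited.
That makes the image 213.3333 px tall (512 / 2.400).
Leftover height: 256 − 213.3333 = 42.6667 px.
That's 42.6667 × 512 ≈ 21845 black pixels.

21845 pixels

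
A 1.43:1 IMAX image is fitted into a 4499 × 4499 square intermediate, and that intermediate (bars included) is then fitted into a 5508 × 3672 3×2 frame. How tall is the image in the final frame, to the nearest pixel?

2568 px

1.43:1 IMAX in 4499×4499: fills the width, so the image is 4499.00 × 3146.15.
The square canvas is height-limited in 5508×3672, giving 3672.00 × 3672.00; scale factor 0.8162.
So the image's height is 3146.15 × 0.8162 ≈ 2567.83.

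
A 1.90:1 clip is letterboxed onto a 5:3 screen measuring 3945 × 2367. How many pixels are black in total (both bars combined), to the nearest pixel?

1.90:1 is wider than 5:3, so it spans the full width.
Content height = 3945 / 1.900 ≈ 2076.3158 px.
Black = 2367 − 2076.3158 = 290.6842 px.
Across the 3945-px span: 290.6842 × 3945 ≈ 1146749 px.

1146749 pixels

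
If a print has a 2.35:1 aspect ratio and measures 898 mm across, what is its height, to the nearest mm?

At 2.35:1, 898 / 2.350 ≈ 382.13.

382 mm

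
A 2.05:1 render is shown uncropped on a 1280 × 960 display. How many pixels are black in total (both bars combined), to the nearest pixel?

429580 pixels

Since 2.050 > 1.333, the render is width-limited.
That makes the image 624.3902 px tall (1280 / 2.050).
960 − 624.3902 = 335.6098 px of bars.
Bar area = 335.6098 × 1280 ≈ 429580 px.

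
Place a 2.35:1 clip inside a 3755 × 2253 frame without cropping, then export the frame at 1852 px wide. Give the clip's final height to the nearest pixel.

788 px

At 3755×2253 the clip is width-limited, so height = 3755 / 2.350 ≈ 1597.87 px.
Scaling 3755 → 1852 is ×0.4932, so the height becomes 1597.87 × 0.4932 ≈ 788.09 px.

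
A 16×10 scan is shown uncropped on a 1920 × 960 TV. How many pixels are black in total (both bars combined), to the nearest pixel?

368640 pixels

16×10 (1.600) < 2:1 (2.000), so the scan fills the height.
The scan is 960 × 16/10 ≈ 1536.0000 px wide.
1920 − 1536.0000 = 384.0000 px of bars.
That's 384.0000 × 960 ≈ 368640 black pixels.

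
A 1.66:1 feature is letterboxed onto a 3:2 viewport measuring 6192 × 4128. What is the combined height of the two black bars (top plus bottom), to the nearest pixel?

1.66:1 is wider than 3:2, so it spans the full width.
That makes the image 3730.12 px tall (6192 / 1.660).
Black = 4128 − 3730.12 = 397.88 px.

398 px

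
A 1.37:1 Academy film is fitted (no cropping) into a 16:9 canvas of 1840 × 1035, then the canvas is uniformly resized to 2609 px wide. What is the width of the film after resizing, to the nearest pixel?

2011 px

In the 1840×1035 frame the film fills the height: width = 1035 × 1.370 ≈ 1417.95 px.
Resizing to 2609 px wide multiplies everything by 1.4179: 1417.95 → 2010.56 px.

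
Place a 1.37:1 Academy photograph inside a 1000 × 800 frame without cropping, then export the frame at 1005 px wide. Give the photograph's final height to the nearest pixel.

734 px

Fitted into 1000×800, the photograph spans the width; its height is 1000 / 1.370 ≈ 729.93 px.
Resizing to 1005 px wide multiplies everything by 1.0050: 729.93 → 733.58 px.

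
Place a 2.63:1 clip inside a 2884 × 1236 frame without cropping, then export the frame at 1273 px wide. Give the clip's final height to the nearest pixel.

484 px

In the 2884×1236 frame the clip fills the width: height = 2884 / 2.630 ≈ 1096.58 px.
Scaling 2884 → 1273 is ×0.4414, so the height becomes 1096.58 × 0.4414 ≈ 484.03 px.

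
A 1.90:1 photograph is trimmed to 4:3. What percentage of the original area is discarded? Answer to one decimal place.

4:3 is narrower than 1.90:1, so the crop keeps the full height and trims the width.
Fraction kept = (1.333)/(1.900) ≈ 70.18%, so 29.82% is lost.

29.8%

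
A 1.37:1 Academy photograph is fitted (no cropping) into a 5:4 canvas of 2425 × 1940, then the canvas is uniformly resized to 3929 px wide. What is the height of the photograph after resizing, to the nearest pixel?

2868 px

At 2425×1940 the photograph is width-limited, so height = 2425 / 1.370 ≈ 1770.07 px.
Scaling 2425 → 3929 is ×1.6202, so the height becomes 1770.07 × 1.6202 ≈ 2867.88 px.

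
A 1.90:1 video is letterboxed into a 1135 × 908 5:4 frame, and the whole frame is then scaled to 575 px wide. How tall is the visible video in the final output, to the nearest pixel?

303 px

Fitted into 1135×908, the video spans the width; its height is 1135 / 1.900 ≈ 597.37 px.
Resizing to 575 px wide multiplies everything by 0.5066: 597.37 → 302.63 px.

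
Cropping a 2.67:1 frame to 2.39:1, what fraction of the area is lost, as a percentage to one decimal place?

Going from 2.67:1 to 2.39:1 means cutting width while keeping height.
Area ratio = (2.390)/(2.670) = 89.51%; the remaining 10.49% is cropped out.

10.5%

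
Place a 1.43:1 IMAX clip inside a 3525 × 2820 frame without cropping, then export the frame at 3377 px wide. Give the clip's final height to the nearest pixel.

In the 3525×2820 frame the clip fills the width: height = 3525 / 1.430 ≈ 2465.03 px.
Scaling 3525 → 3377 is ×0.9580, so the height becomes 2465.03 × 0.9580 ≈ 2361.54 px.

2362 px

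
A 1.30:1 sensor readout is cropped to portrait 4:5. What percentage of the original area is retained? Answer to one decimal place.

61.5%

The height stays; only width is cut (since portrait 4:5 is narrower than 1.30:1).
(0.800)/(1.300) ≈ 0.615 of the area survives.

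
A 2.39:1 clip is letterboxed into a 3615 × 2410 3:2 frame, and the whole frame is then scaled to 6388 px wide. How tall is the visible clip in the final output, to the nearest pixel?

At 3615×2410 the clip is width-limited, so height = 3615 / 2.390 ≈ 1512.55 px.
Resizing to 6388 px wide multiplies everything by 1.7671: 1512.55 → 2672.80 px.

2673 px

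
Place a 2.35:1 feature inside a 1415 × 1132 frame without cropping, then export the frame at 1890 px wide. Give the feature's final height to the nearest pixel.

In the 1415×1132 frame the feature fills the width: height = 1415 / 2.350 ≈ 602.13 px.
Scaling 1415 → 1890 is ×1.3357, so the height becomes 602.13 × 1.3357 ≈ 804.26 px.

804 px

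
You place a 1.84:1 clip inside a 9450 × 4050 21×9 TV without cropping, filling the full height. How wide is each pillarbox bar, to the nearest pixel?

Content width = 4050 × 1.840 ≈ 7452.00 px.
Leftover width: 9450 − 7452.00 = 1998.00 px → 999.00 each side.

999 px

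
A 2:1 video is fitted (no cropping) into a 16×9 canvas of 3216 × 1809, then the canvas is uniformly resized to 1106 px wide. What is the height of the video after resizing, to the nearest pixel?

553 px

At 3216×1809 the video is width-limited, so height = 3216 × 1/2 ≈ 1608.00 px.
Resizing to 1106 px wide multiplies everything by 0.3439: 1608.00 → 553.00 px.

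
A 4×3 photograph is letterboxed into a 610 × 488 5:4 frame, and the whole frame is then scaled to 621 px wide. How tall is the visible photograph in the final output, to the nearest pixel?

At 610×488 the photograph is width-limited, so height = 610 × 3/4 ≈ 457.50 px.
Resizing to 621 px wide multiplies everything by 1.0180: 457.50 → 465.75 px.

466 px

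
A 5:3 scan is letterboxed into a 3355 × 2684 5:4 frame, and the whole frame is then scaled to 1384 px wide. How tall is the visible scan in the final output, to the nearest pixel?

830 px

In the 3355×2684 frame the scan fills the width: height = 3355 × 3/5 ≈ 2013.00 px.
Resizing to 1384 px wide multiplies everything by 0.4125: 2013.00 → 830.40 px.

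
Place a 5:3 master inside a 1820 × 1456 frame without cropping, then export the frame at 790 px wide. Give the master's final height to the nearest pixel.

In the 1820×1456 frame the master fills the width: height = 1820 × 3/5 ≈ 1092.00 px.
Resizing to 790 px wide multiplies everything by 0.4341: 1092.00 → 474.00 px.

474 px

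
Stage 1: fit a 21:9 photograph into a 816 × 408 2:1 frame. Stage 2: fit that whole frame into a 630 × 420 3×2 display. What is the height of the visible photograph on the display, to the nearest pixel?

270 px

First fit — 21:9 into 816×408 spans the width: 816.00 × 349.71.
2:1 in 630×420: fills the width, so the intermediate becomes 630.00 × 315.00 — a scale of ×0.7721.
So the photograph's height is 349.71 × 0.7721 ≈ 270.00.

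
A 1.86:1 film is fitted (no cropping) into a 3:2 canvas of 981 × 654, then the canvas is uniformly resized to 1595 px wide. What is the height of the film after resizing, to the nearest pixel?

858 px

In the 981×654 frame the film fills the width: height = 981 / 1.860 ≈ 527.42 px.
Resizing to 1595 px wide multiplies everything by 1.6259: 527.42 → 857.53 px.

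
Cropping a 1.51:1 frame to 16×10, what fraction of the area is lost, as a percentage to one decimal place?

Going from 1.51:1 to 16×10 means cutting height while keeping width.
Fraction kept = (1.510)/(1.600) ≈ 94.38%, so 5.62% is lost.

5.6%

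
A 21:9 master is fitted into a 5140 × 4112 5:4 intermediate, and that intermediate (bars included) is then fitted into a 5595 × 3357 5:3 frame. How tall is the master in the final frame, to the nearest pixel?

1798 px

First fit — 21:9 into 5140×4112 spans the width: 5140.00 × 2202.86.
5:4 in 5595×3357: fills the height, so the intermediate becomes 4196.25 × 3357.00 — a scale of ×0.8164.
The master scales with it: height 2202.86 × 0.8164 ≈ 1798.39.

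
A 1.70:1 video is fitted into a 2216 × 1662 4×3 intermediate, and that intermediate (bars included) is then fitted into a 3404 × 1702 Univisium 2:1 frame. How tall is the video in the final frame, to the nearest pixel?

1335 px

1.70:1 in 2216×1662: fills the width, so the video is 2216.00 × 1303.53.
Second fit — the 4×3 canvas into 3404×1702 spans the height: 2269.33 × 1702.00 (×1.0241 from 2216×1662).
So the video's height is 1303.53 × 1.0241 ≈ 1334.90.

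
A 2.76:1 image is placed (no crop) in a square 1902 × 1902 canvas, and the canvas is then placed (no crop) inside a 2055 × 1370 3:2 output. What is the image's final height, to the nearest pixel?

2.76:1 in 1902×1902: fills the width, so the image is 1902.00 × 689.13.
The square canvas is height-limited in 2055×1370, giving 1370.00 × 1370.00; scale factor 0.7203.
Applying the same ×0.7203: 689.13 → 496.38.

496 px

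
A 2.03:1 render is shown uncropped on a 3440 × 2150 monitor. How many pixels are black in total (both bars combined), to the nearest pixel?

2.03:1 is wider than 16×10, so it spans the full width.
The render is 3440 / 2.030 ≈ 1694.5813 px tall.
Leftover height: 2150 − 1694.5813 = 455.4187 px.
That's 455.4187 × 3440 ≈ 1566640 black pixels.

1566640 pixels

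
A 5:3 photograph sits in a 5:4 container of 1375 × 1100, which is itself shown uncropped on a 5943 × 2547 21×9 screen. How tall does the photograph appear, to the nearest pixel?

1910 px

First fit — 5:3 into 1375×1100 spans the width: 1375.00 × 825.00.
Second fit — the 5:4 canvas into 5943×2547 spans the height: 3183.75 × 2547.00 (×2.3155 from 1375×1100).
Applying the same ×2.3155: 825.00 → 1910.25.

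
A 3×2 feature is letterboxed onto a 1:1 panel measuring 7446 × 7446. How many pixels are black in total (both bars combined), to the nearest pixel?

18480972 pixels

3×2 (1.500) > 1:1 (1.000), so the feature fills the width.
That makes the image 4964.0000 px tall (7446 × 2/3).
7446 − 4964.0000 = 2482.0000 px of bars.
Across the 7446-px span: 2482.0000 × 7446 ≈ 18480972 px.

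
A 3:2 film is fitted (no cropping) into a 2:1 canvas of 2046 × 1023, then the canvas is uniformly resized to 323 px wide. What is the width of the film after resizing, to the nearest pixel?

242 px

At 2046×1023 the film is height-limited, so width = 1023 × 3/2 ≈ 1534.50 px.
Scaling 2046 → 323 is ×0.1579, so the width becomes 1534.50 × 0.1579 ≈ 242.25 px.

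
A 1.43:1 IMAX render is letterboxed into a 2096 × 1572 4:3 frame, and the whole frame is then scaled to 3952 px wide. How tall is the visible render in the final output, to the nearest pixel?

2764 px

Fitted into 2096×1572, the render spans the width; its height is 2096 / 1.430 ≈ 1465.73 px.
The frame scales by 3952/2096 = 1.8855; 1465.73 × 1.8855 ≈ 2763.64 px.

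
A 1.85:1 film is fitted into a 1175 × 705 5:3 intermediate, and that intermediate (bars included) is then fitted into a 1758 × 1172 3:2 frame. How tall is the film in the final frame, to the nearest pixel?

Inside the 1175×705 canvas the film is width-limited at 1175.00 × 635.14.
Second fit — the 5:3 canvas into 1758×1172 spans the width: 1758.00 × 1054.80 (×1.4962 from 1175×705).
The film scales with it: height 635.14 × 1.4962 ≈ 950.27.

950 px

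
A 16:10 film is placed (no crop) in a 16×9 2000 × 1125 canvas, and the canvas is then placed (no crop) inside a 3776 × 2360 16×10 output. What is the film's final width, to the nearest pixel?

3398 px

16:10 in 2000×1125: fills the height, so the film is 1800.00 × 1125.00.
The 16×9 canvas is width-limited in 3776×2360, giving 3776.00 × 2124.00; scale factor 1.8880.
Applying the same ×1.8880: 1800.00 → 3398.40.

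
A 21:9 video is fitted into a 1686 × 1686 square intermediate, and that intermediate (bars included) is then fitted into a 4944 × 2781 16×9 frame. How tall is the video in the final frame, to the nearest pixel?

1192 px

First fit — 21:9 into 1686×1686 spans the width: 1686.00 × 722.57.
square in 4944×2781: fills the height, so the intermediate becomes 2781.00 × 2781.00 — a scale of ×1.6495.
Applying the same ×1.6495: 722.57 → 1191.86.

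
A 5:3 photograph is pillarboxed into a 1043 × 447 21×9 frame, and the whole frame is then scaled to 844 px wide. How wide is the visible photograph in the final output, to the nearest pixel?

In the 1043×447 frame the photograph fills the height: width = 447 × 5/3 ≈ 745.00 px.
Scaling 1043 → 844 is ×0.8092, so the width becomes 745.00 × 0.8092 ≈ 602.86 px.

603 px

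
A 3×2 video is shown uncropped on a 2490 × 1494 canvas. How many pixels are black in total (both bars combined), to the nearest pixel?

372006 pixels

3×2 (1.500) < 5:3 (1.667), so the video fills the height.
Content width = 1494 × 3/2 ≈ 2241.0000 px.
Black = 2490 − 2241.0000 = 249.0000 px.
Across the 1494-px span: 249.0000 × 1494 ≈ 372006 px.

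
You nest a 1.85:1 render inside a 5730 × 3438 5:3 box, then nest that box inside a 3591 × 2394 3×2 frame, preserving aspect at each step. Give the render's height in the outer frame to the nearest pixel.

1941 px

First fit — 1.85:1 into 5730×3438 spans the width: 5730.00 × 3097.30.
The 5:3 canvas is width-limited in 3591×2394, giving 3591.00 × 2154.60; scale factor 0.6267.
Applying the same ×0.6267: 3097.30 → 1941.08.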